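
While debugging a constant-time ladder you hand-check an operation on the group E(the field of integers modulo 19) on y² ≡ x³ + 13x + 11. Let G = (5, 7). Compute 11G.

O

Double-and-add on 11 = (1011)₂. Start with G = (5, 7) for the leading 1-bit.
double: tangent at (5, 7): λ = (3·5² + 13)/(2·7) ≡ 12/14. 14⁻¹ ≡ 15 (mod 19) since 14·15 = 210 ≡ 1, so λ ≡ 12·15 ≡ 9.
  x = λ² - 5 - 5 = 81 - 10 ≡ 14; y = λ·(5 - 14) - 7 ≡ 7. → (14, 7)
double: tangent at (14, 7): λ = (3·14² + 13)/(2·7) ≡ 12/14. 14⁻¹ ≡ 15 (mod 19), so λ ≡ 12·15 ≡ 9.
  x = λ² - 14 - 14 = 81 - 28 ≡ 15; y = λ·(14 - 15) - 7 ≡ 3. → (15, 3)
add G: (15, 3) + (5, 7). λ = (7 - 3)/(5 - 15) ≡ 4/9 mod 19. 9⁻¹ ≡ 17 (mod 19), so λ ≡ 11.
  x = λ² - 15 - 5 = 121 - 20 ≡ 6; y = λ·(15 - 6) - 3 ≡ 1. → (6, 1)
double: tangent at (6, 1): λ = (3·6² + 13)/(2·1) ≡ 7/2. 2⁻¹ ≡ 10 (mod 19) since 2·10 = 20 ≡ 1, so λ ≡ 7·10 ≡ 13.
  x = λ² - 6 - 6 = 169 - 12 ≡ 5; y = λ·(6 - 5) - 1 ≡ 12. → (5, 12)
add G: (5, 12) + (5, 7): same x and y₁ ≡ -y₂, so the sum is the point at infinity.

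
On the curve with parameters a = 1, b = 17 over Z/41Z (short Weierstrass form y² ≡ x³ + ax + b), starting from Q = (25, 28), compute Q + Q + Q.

(36, 16)

Repeated addition: build up to 3Q.
2Q: tangent at (25, 28): λ = (3·25² + 1)/(2·28) ≡ 31/15. 15⁻¹ ≡ 11 (mod 41), so λ ≡ 31·11 ≡ 13.
  x = λ² - 25 - 25 = 169 - 50 ≡ 37; y = λ·(25 - 37) - 28 ≡ 21. → (37, 21)
3Q: (37, 21) + (25, 28). λ = (28 - 21)/(25 - 37) ≡ 7/29 mod 41. 29⁻¹ ≡ 17 (mod 41) since 29·17 = 493 ≡ 1, so λ ≡ 37.
  x = λ² - 37 - 25 = 1369 - 62 ≡ 36; y = λ·(37 - 36) - 21 ≡ 16. → (36, 16)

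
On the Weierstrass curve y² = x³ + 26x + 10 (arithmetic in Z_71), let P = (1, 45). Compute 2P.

(8, 34)

tangent at (1, 45): λ = (3·1² + 26)/(2·45) ≡ 29/19. 19⁻¹ ≡ 15 (mod 71) since 19·15 = 285 ≡ 1, so λ ≡ 29·15 ≡ 9.
  x = λ² - 1 - 1 = 81 - 2 ≡ 8; y = λ·(1 - 8) - 45 ≡ 34. → (8, 34)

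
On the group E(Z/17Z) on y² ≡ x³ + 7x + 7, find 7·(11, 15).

Write G = (11, 15).
Repeated addition: build up to 7G.
2G: tangent at (11, 15): λ = (3·11² + 7)/(2·15) ≡ 13/13. 13⁻¹ ≡ 4 (mod 17) since 13·4 = 52 ≡ 1, so λ ≡ 13·4 ≡ 1.
  x = λ² - 11 - 11 = 1 - 22 ≡ 13; y = λ·(11 - 13) - 15 ≡ 0. → (13, 0)
3G: (13, 0) + (11, 15). λ = (15 - 0)/(11 - 13) ≡ 15/15 mod 17. 15⁻¹ ≡ 8 (mod 17), so λ ≡ 1.
  x = λ² - 13 - 11 = 1 - 24 ≡ 11; y = λ·(13 - 11) - 0 ≡ 2. → (11, 2)
4G: (11, 2) + (11, 15): same x and y₁ ≡ -y₂, so the sum is O.
5G: O + (11, 15) = (11, 15) (identity).
6G: tangent at (11, 15): λ = (3·11² + 7)/(2·15) ≡ 13/13. 13⁻¹ ≡ 4 (mod 17) since 13·4 = 52 ≡ 1, so λ ≡ 13·4 ≡ 1.
  x = λ² - 11 - 11 = 1 - 22 ≡ 13; y = λ·(11 - 13) - 15 ≡ 0. → (13, 0)
7G: (13, 0) + (11, 15). λ = (15 - 0)/(11 - 13) ≡ 15/15 mod 17. 15⁻¹ ≡ 8 (mod 17), so λ ≡ 1.
  x = λ² - 13 - 11 = 1 - 24 ≡ 11; y = λ·(13 - 11) - 0 ≡ 2. → (11, 2)

(11, 2)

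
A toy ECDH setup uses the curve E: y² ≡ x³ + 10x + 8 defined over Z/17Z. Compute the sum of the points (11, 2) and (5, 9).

(11, 2) + (5, 9). λ = (9 - 2)/(5 - 11) ≡ 7/11 mod 17. 11⁻¹ ≡ 14 (mod 17), so λ ≡ 13.
  x = λ² - 11 - 5 = 169 - 16 ≡ 0; y = λ·(11 - 0) - 2 ≡ 5. → (0, 5)

(0, 5)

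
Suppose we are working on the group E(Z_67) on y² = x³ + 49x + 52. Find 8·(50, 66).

Write P = (50, 66).
Repeated addition: build up to 8P.
2P: tangent at (50, 66): λ = (3·50² + 49)/(2·66) ≡ 45/65. 65⁻¹ ≡ 33 (mod 67), so λ ≡ 45·33 ≡ 11.
  x = λ² - 50 - 50 = 121 - 100 ≡ 21; y = λ·(50 - 21) - 66 ≡ 52. → (21, 52)
3P: (21, 52) + (50, 66). λ = (66 - 52)/(50 - 21) ≡ 14/29 mod 67. 29⁻¹ ≡ 37 (mod 67) since 29·37 = 1073 ≡ 1, so λ ≡ 49.
  x = λ² - 21 - 50 = 2401 - 71 ≡ 52; y = λ·(21 - 52) - 52 ≡ 37. → (52, 37)
4P: (52, 37) + (50, 66). λ = (66 - 37)/(50 - 52) ≡ 29/65 mod 67. 65⁻¹ ≡ 33 (mod 67), so λ ≡ 19.
  x = λ² - 52 - 50 = 361 - 102 ≡ 58; y = λ·(52 - 58) - 37 ≡ 50. → (58, 50)
5P: (58, 50) + (50, 66). λ = (66 - 50)/(50 - 58) ≡ 16/59 mod 67. 59⁻¹ ≡ 25 (mod 67), so λ ≡ 65.
  x = λ² - 58 - 50 = 4225 - 108 ≡ 30; y = λ·(58 - 30) - 50 ≡ 28. → (30, 28)
6P: (30, 28) + (50, 66). λ = (66 - 28)/(50 - 30) ≡ 38/20 mod 67. 20⁻¹ ≡ 57 (mod 67) since 20·57 = 1140 ≡ 1, so λ ≡ 22.
  x = λ² - 30 - 50 = 484 - 80 ≡ 2; y = λ·(30 - 2) - 28 ≡ 52. → (2, 52)
7P: (2, 52) + (50, 66). λ = (66 - 52)/(50 - 2) ≡ 14/48 mod 67. 48⁻¹ ≡ 7 (mod 67), so λ ≡ 31.
  x = λ² - 2 - 50 = 961 - 52 ≡ 38; y = λ·(2 - 38) - 52 ≡ 38. → (38, 38)
8P: (38, 38) + (50, 66). λ = (66 - 38)/(50 - 38) ≡ 28/12 mod 67. 12⁻¹ ≡ 28 (mod 67), so λ ≡ 47.
  x = λ² - 38 - 50 = 2209 - 88 ≡ 44; y = λ·(38 - 44) - 38 ≡ 15. → (44, 15)

(44, 15)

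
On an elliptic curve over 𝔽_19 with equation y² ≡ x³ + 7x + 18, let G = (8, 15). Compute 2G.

(1, 8)

tangent at (8, 15): λ = (3·8² + 7)/(2·15) ≡ 9/11. 11⁻¹ ≡ 7 (mod 19), so λ ≡ 9·7 ≡ 6.
  x = λ² - 8 - 8 = 36 - 16 ≡ 1; y = λ·(8 - 1) - 15 ≡ 8. → (1, 8)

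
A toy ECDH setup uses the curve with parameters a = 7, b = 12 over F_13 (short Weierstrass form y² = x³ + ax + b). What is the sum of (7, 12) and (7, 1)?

O

The two points share x = 7 and their y-coordinates satisfy 12 + 1 ≡ 0 (mod 13), so they are inverses. Their sum is O.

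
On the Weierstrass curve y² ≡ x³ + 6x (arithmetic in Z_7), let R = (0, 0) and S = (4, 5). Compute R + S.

(5, 6)

(0, 0) + (4, 5). λ = (5 - 0)/(4 - 0) ≡ 5/4 mod 7. 4⁻¹ ≡ 2 (mod 7), so λ ≡ 3.
  x = λ² - 0 - 4 = 9 - 4 ≡ 5; y = λ·(0 - 5) - 0 ≡ 6. → (5, 6)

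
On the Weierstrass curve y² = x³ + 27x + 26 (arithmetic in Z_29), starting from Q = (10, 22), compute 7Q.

(10, 7)

Double-and-add on 7 = (111)₂. Start with Q = (10, 22) for the leading 1-bit.
double: tangent at (10, 22): λ = (3·10² + 27)/(2·22) ≡ 8/15. 15⁻¹ ≡ 2 (mod 29) since 15·2 = 30 ≡ 1, so λ ≡ 8·2 ≡ 16.
  x = λ² - 10 - 10 = 256 - 20 ≡ 4; y = λ·(10 - 4) - 22 ≡ 16. → (4, 16)
add Q: (4, 16) + (10, 22). λ = (22 - 16)/(10 - 4) ≡ 6/6 mod 29. 6⁻¹ ≡ 5 (mod 29), so λ ≡ 1.
  x = λ² - 4 - 10 = 1 - 14 ≡ 16; y = λ·(4 - 16) - 16 ≡ 1. → (16, 1)
double: tangent at (16, 1): λ = (3·16² + 27)/(2·1) ≡ 12/2. 2⁻¹ ≡ 15 (mod 29), so λ ≡ 12·15 ≡ 6.
  x = λ² - 16 - 16 = 36 - 32 ≡ 4; y = λ·(16 - 4) - 1 ≡ 13. → (4, 13)
add Q: (4, 13) + (10, 22). λ = (22 - 13)/(10 - 4) ≡ 9/6 mod 29. 6⁻¹ ≡ 5 (mod 29), so λ ≡ 16.
  x = λ² - 4 - 10 = 256 - 14 ≡ 10; y = λ·(4 - 10) - 13 ≡ 7. → (10, 7)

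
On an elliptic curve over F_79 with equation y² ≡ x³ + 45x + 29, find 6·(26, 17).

Write G = (26, 17).
Double-and-add on 6 = (110)₂. Start with G = (26, 17) for the leading 1-bit.
double: tangent at (26, 17): λ = (3·26² + 45)/(2·17) ≡ 19/34. 34⁻¹ ≡ 7 (mod 79), so λ ≡ 19·7 ≡ 54.
  x = λ² - 26 - 26 = 2916 - 52 ≡ 20; y = λ·(26 - 20) - 17 ≡ 70. → (20, 70)
add G: (20, 70) + (26, 17). λ = (17 - 70)/(26 - 20) ≡ 26/6 mod 79. 6⁻¹ ≡ 66 (mod 79) since 6·66 = 396 ≡ 1, so λ ≡ 57.
  x = λ² - 20 - 26 = 3249 - 46 ≡ 43; y = λ·(20 - 43) - 70 ≡ 41. → (43, 41)
double: tangent at (43, 41): λ = (3·43² + 45)/(2·41) ≡ 62/3. 3⁻¹ ≡ 53 (mod 79), so λ ≡ 62·53 ≡ 47.
  x = λ² - 43 - 43 = 2209 - 86 ≡ 69; y = λ·(43 - 69) - 41 ≡ 1. → (69, 1)

(69, 1)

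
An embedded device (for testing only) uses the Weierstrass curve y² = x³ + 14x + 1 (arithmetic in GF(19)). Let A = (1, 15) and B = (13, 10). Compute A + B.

(1, 15) + (13, 10). λ = (10 - 15)/(13 - 1) ≡ 14/12 mod 19. 12⁻¹ ≡ 8 (mod 19) since 12·8 = 96 ≡ 1, so λ ≡ 17.
  x = λ² - 1 - 13 = 289 - 14 ≡ 9; y = λ·(1 - 9) - 15 ≡ 1. → (9, 1)

(9, 1)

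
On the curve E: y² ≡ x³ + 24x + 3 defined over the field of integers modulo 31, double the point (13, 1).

(9, 7)

tangent at (13, 1): λ = (3·13² + 24)/(2·1) ≡ 4/2. 2⁻¹ ≡ 16 (mod 31), so λ ≡ 4·16 ≡ 2.
  x = λ² - 13 - 13 = 4 - 26 ≡ 9; y = λ·(13 - 9) - 1 ≡ 7. → (9, 7)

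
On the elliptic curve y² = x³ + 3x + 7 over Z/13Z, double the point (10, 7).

tangent at (10, 7): λ = (3·10² + 3)/(2·7) ≡ 4/1. 1⁻¹ ≡ 1 (mod 13) since 1·1 = 1 ≡ 1, so λ ≡ 4·1 ≡ 4.
  x = λ² - 10 - 10 = 16 - 20 ≡ 9; y = λ·(10 - 9) - 7 ≡ 10. → (9, 10)

(9, 10)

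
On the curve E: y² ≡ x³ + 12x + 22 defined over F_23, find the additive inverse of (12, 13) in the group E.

(12, 10)

-(12, 13) = (12, -13 mod 23) = (12, 10).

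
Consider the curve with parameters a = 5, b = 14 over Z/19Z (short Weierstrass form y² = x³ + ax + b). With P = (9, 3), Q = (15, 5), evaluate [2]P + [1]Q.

(14, 15)

First 2P:
Repeated addition: build up to 2P.
2P: tangent at (9, 3): λ = (3·9² + 5)/(2·3) ≡ 1/6. 6⁻¹ ≡ 16 (mod 19) since 6·16 = 96 ≡ 1, so λ ≡ 1·16 ≡ 16.
  x = λ² - 9 - 9 = 256 - 18 ≡ 10; y = λ·(9 - 10) - 3 ≡ 0. → (10, 0)
2P = (10, 0).
Finally 2P + Q:
(10, 0) + (15, 5). λ = (5 - 0)/(15 - 10) ≡ 5/5 mod 19. 5⁻¹ ≡ 4 (mod 19) since 5·4 = 20 ≡ 1, so λ ≡ 1.
  x = λ² - 10 - 15 = 1 - 25 ≡ 14; y = λ·(10 - 14) - 0 ≡ 15. → (14, 15)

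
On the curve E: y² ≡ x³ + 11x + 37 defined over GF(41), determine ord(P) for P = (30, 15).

3

2P: tangent at (30, 15): λ = (3·30² + 11)/(2·15) ≡ 5/30. 30⁻¹ ≡ 26 (mod 41), so λ ≡ 5·26 ≡ 7.
  x = λ² - 30 - 30 = 49 - 60 ≡ 30; y = λ·(30 - 30) - 15 ≡ 26. → (30, 26)
3P: (30, 26) + (30, 15): same x and y₁ ≡ -y₂, so the sum is 𝒪.
3P = 𝒪, so the order is 3.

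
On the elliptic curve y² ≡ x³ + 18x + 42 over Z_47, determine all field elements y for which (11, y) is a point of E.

x³ + 18x + 42 = 1571 ≡ 20 (mod 47).
20 is a non-residue mod 47; no y exists.

none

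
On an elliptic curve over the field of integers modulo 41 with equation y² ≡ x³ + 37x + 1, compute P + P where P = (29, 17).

(3, 4)

tangent at (29, 17): λ = (3·29² + 37)/(2·17) ≡ 18/34. 34⁻¹ ≡ 35 (mod 41) since 34·35 = 1190 ≡ 1, so λ ≡ 18·35 ≡ 15.
  x = λ² - 29 - 29 = 225 - 58 ≡ 3; y = λ·(29 - 3) - 17 ≡ 4. → (3, 4)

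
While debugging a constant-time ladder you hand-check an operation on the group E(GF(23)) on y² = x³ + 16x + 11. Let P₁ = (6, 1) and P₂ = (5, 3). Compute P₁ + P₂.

(16, 19)

(6, 1) + (5, 3). λ = (3 - 1)/(5 - 6) ≡ 2/22 mod 23. 22⁻¹ ≡ 22 (mod 23), so λ ≡ 21.
  x = λ² - 6 - 5 = 441 - 11 ≡ 16; y = λ·(6 - 16) - 1 ≡ 19. → (16, 19)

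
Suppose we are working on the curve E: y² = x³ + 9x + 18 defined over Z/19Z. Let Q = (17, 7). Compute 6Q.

Repeated addition: build up to 6Q.
2Q: tangent at (17, 7): λ = (3·17² + 9)/(2·7) ≡ 2/14. 14⁻¹ ≡ 15 (mod 19), so λ ≡ 2·15 ≡ 11.
  x = λ² - 17 - 17 = 121 - 34 ≡ 11; y = λ·(17 - 11) - 7 ≡ 2. → (11, 2)
3Q: (11, 2) + (17, 7). λ = (7 - 2)/(17 - 11) ≡ 5/6 mod 19. 6⁻¹ ≡ 16 (mod 19) since 6·16 = 96 ≡ 1, so λ ≡ 4.
  x = λ² - 11 - 17 = 16 - 28 ≡ 7; y = λ·(11 - 7) - 2 ≡ 14. → (7, 14)
4Q: (7, 14) + (17, 7). λ = (7 - 14)/(17 - 7) ≡ 12/10 mod 19. 10⁻¹ ≡ 2 (mod 19) since 10·2 = 20 ≡ 1, so λ ≡ 5.
  x = λ² - 7 - 17 = 25 - 24 ≡ 1; y = λ·(7 - 1) - 14 ≡ 16. → (1, 16)
5Q: (1, 16) + (17, 7). λ = (7 - 16)/(17 - 1) ≡ 10/16 mod 19. 16⁻¹ ≡ 6 (mod 19) since 16·6 = 96 ≡ 1, so λ ≡ 3.
  x = λ² - 1 - 17 = 9 - 18 ≡ 10; y = λ·(1 - 10) - 16 ≡ 14. → (10, 14)
6Q: (10, 14) + (17, 7). λ = (7 - 14)/(17 - 10) ≡ 12/7 mod 19. 7⁻¹ ≡ 11 (mod 19), so λ ≡ 18.
  x = λ² - 10 - 17 = 324 - 27 ≡ 12; y = λ·(10 - 12) - 14 ≡ 7. → (12, 7)

(12, 7)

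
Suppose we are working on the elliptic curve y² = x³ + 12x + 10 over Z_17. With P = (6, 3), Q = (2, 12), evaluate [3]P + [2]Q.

(6, 3)

First 3P:
Repeated addition: build up to 3P.
2P: tangent at (6, 3): λ = (3·6² + 12)/(2·3) ≡ 1/6. 6⁻¹ ≡ 3 (mod 17) since 6·3 = 18 ≡ 1, so λ ≡ 1·3 ≡ 3.
  x = λ² - 6 - 6 = 9 - 12 ≡ 14; y = λ·(6 - 14) - 3 ≡ 7. → (14, 7)
3P: (14, 7) + (6, 3). λ = (3 - 7)/(6 - 14) ≡ 13/9 mod 17. 9⁻¹ ≡ 2 (mod 17), so λ ≡ 9.
  x = λ² - 14 - 6 = 81 - 20 ≡ 10; y = λ·(14 - 10) - 7 ≡ 12. → (10, 12)
3P = (10, 12).
Next 2Q:
Repeated addition: build up to 2Q.
2Q: tangent at (2, 12): λ = (3·2² + 12)/(2·12) ≡ 7/7. 7⁻¹ ≡ 5 (mod 17) since 7·5 = 35 ≡ 1, so λ ≡ 7·5 ≡ 1.
  x = λ² - 2 - 2 = 1 - 4 ≡ 14; y = λ·(2 - 14) - 12 ≡ 10. → (14, 10)
2Q = (14, 10).
Finally 3P + 2Q:
(10, 12) + (14, 10). λ = (10 - 12)/(14 - 10) ≡ 15/4 mod 17. 4⁻¹ ≡ 13 (mod 17), so λ ≡ 8.
  x = λ² - 10 - 14 = 64 - 24 ≡ 6; y = λ·(10 - 6) - 12 ≡ 3. → (6, 3)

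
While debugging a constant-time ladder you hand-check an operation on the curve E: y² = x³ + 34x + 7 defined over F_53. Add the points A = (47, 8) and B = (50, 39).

(51, 39)

(47, 8) + (50, 39). λ = (39 - 8)/(50 - 47) ≡ 31/3 mod 53. 3⁻¹ ≡ 18 (mod 53), so λ ≡ 28.
  x = λ² - 47 - 50 = 784 - 97 ≡ 51; y = λ·(47 - 51) - 8 ≡ 39. → (51, 39)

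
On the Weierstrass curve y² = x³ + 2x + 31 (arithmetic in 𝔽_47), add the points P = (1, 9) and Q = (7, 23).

(1, 9) + (7, 23). λ = (23 - 9)/(7 - 1) ≡ 14/6 mod 47. 6⁻¹ ≡ 8 (mod 47) since 6·8 = 48 ≡ 1, so λ ≡ 18.
  x = λ² - 1 - 7 = 324 - 8 ≡ 34; y = λ·(1 - 34) - 9 ≡ 8. → (34, 8)

(34, 8)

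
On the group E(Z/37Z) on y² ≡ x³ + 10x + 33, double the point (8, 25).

tangent at (8, 25): λ = (3·8² + 10)/(2·25) ≡ 17/13. 13⁻¹ ≡ 20 (mod 37), so λ ≡ 17·20 ≡ 7.
  x = λ² - 8 - 8 = 49 - 16 ≡ 33; y = λ·(8 - 33) - 25 ≡ 22. → (33, 22)

(33, 22)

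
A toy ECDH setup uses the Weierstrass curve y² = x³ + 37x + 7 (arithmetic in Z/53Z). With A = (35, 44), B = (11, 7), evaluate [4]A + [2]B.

(14, 6)

First 4A:
Repeated addition: build up to 4A.
2A: tangent at (35, 44): λ = (3·35² + 37)/(2·44) ≡ 2/35. 35⁻¹ ≡ 50 (mod 53), so λ ≡ 2·50 ≡ 47.
  x = λ² - 35 - 35 = 2209 - 70 ≡ 19; y = λ·(35 - 19) - 44 ≡ 19. → (19, 19)
3A: (19, 19) + (35, 44). λ = (44 - 19)/(35 - 19) ≡ 25/16 mod 53. 16⁻¹ ≡ 10 (mod 53) since 16·10 = 160 ≡ 1, so λ ≡ 38.
  x = λ² - 19 - 35 = 1444 - 54 ≡ 12; y = λ·(19 - 12) - 19 ≡ 35. → (12, 35)
4A: (12, 35) + (35, 44). λ = (44 - 35)/(35 - 12) ≡ 9/23 mod 53. 23⁻¹ ≡ 30 (mod 53) since 23·30 = 690 ≡ 1, so λ ≡ 5.
  x = λ² - 12 - 35 = 25 - 47 ≡ 31; y = λ·(12 - 31) - 35 ≡ 29. → (31, 29)
4A = (31, 29).
Next 2B:
Repeated addition: build up to 2B.
2B: tangent at (11, 7): λ = (3·11² + 37)/(2·7) ≡ 29/14. 14⁻¹ ≡ 19 (mod 53) since 14·19 = 266 ≡ 1, so λ ≡ 29·19 ≡ 21.
  x = λ² - 11 - 11 = 441 - 22 ≡ 48; y = λ·(11 - 48) - 7 ≡ 11. → (48, 11)
2B = (48, 11).
Finally 4A + 2B:
(31, 29) + (48, 11). λ = (11 - 29)/(48 - 31) ≡ 35/17 mod 53. 17⁻¹ ≡ 25 (mod 53) since 17·25 = 425 ≡ 1, so λ ≡ 27.
  x = λ² - 31 - 48 = 729 - 79 ≡ 14; y = λ·(31 - 14) - 29 ≡ 6. → (14, 6)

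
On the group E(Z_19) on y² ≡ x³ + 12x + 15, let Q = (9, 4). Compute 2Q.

tangent at (9, 4): λ = (3·9² + 12)/(2·4) ≡ 8/8. 8⁻¹ ≡ 12 (mod 19), so λ ≡ 8·12 ≡ 1.
  x = λ² - 9 - 9 = 1 - 18 ≡ 2; y = λ·(9 - 2) - 4 ≡ 3. → (2, 3)

(2, 3)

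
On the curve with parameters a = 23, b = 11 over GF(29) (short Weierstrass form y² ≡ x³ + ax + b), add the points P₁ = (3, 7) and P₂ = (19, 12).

(2, 6)

(3, 7) + (19, 12). λ = (12 - 7)/(19 - 3) ≡ 5/16 mod 29. 16⁻¹ ≡ 20 (mod 29) since 16·20 = 320 ≡ 1, so λ ≡ 13.
  x = λ² - 3 - 19 = 169 - 22 ≡ 2; y = λ·(3 - 2) - 7 ≡ 6. → (2, 6)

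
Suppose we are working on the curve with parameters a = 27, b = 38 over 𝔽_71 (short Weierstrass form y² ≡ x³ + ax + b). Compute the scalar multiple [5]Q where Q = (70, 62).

(39, 29)

Double-and-add on 5 = (101)₂. Start with Q = (70, 62) for the leading 1-bit.
double: tangent at (70, 62): λ = (3·70² + 27)/(2·62) ≡ 30/53. 53⁻¹ ≡ 67 (mod 71), so λ ≡ 30·67 ≡ 22.
  x = λ² - 70 - 70 = 484 - 140 ≡ 60; y = λ·(70 - 60) - 62 ≡ 16. → (60, 16)
double: tangent at (60, 16): λ = (3·60² + 27)/(2·16) ≡ 35/32. 32⁻¹ ≡ 20 (mod 71), so λ ≡ 35·20 ≡ 61.
  x = λ² - 60 - 60 = 3721 - 120 ≡ 51; y = λ·(60 - 51) - 16 ≡ 36. → (51, 36)
add Q: (51, 36) + (70, 62). λ = (62 - 36)/(70 - 51) ≡ 26/19 mod 71. 19⁻¹ ≡ 15 (mod 71) since 19·15 = 285 ≡ 1, so λ ≡ 35.
  x = λ² - 51 - 70 = 1225 - 121 ≡ 39; y = λ·(51 - 39) - 36 ≡ 29. → (39, 29)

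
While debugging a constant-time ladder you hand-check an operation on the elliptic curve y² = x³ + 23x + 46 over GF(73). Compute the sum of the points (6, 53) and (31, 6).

(24, 48)

(6, 53) + (31, 6). λ = (6 - 53)/(31 - 6) ≡ 26/25 mod 73. 25⁻¹ ≡ 38 (mod 73), so λ ≡ 39.
  x = λ² - 6 - 31 = 1521 - 37 ≡ 24; y = λ·(6 - 24) - 53 ≡ 48. → (24, 48)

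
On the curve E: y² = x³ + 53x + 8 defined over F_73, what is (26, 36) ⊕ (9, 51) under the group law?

(36, 63)

(26, 36) + (9, 51). λ = (51 - 36)/(9 - 26) ≡ 15/56 mod 73. 56⁻¹ ≡ 30 (mod 73), so λ ≡ 12.
  x = λ² - 26 - 9 = 144 - 35 ≡ 36; y = λ·(26 - 36) - 36 ≡ 63. → (36, 63)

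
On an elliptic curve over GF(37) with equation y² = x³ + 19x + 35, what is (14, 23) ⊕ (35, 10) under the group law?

(18, 20)

(14, 23) + (35, 10). λ = (10 - 23)/(35 - 14) ≡ 24/21 mod 37. 21⁻¹ ≡ 30 (mod 37) since 21·30 = 630 ≡ 1, so λ ≡ 17.
  x = λ² - 14 - 35 = 289 - 49 ≡ 18; y = λ·(14 - 18) - 23 ≡ 20. → (18, 20)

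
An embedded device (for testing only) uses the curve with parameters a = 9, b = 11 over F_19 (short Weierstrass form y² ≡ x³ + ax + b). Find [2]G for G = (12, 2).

(15, 14)

tangent at (12, 2): λ = (3·12² + 9)/(2·2) ≡ 4/4. 4⁻¹ ≡ 5 (mod 19), so λ ≡ 4·5 ≡ 1.
  x = λ² - 12 - 12 = 1 - 24 ≡ 15; y = λ·(12 - 15) - 2 ≡ 14. → (15, 14)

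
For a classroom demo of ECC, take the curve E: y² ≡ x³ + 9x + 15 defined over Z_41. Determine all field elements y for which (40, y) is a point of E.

13, 28

x³ + 9x + 15 = 64375 ≡ 5 (mod 41).
Square roots of 5 mod 41: 13 and 28 (since 13² = 169 ≡ 5).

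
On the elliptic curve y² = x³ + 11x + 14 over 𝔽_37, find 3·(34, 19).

Write Q = (34, 19).
Repeated addition: build up to 3Q.
2Q: tangent at (34, 19): λ = (3·34² + 11)/(2·19) ≡ 1/1. 1⁻¹ ≡ 1 (mod 37), so λ ≡ 1·1 ≡ 1.
  x = λ² - 34 - 34 = 1 - 68 ≡ 7; y = λ·(34 - 7) - 19 ≡ 8. → (7, 8)
3Q: (7, 8) + (34, 19). λ = (19 - 8)/(34 - 7) ≡ 11/27 mod 37. 27⁻¹ ≡ 11 (mod 37), so λ ≡ 10.
  x = λ² - 7 - 34 = 100 - 41 ≡ 22; y = λ·(7 - 22) - 8 ≡ 27. → (22, 27)

(22, 27)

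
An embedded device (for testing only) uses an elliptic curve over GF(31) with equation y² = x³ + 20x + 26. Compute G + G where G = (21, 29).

(3, 19)

tangent at (21, 29): λ = (3·21² + 20)/(2·29) ≡ 10/27. 27⁻¹ ≡ 23 (mod 31), so λ ≡ 10·23 ≡ 13.
  x = λ² - 21 - 21 = 169 - 42 ≡ 3; y = λ·(21 - 3) - 29 ≡ 19. → (3, 19)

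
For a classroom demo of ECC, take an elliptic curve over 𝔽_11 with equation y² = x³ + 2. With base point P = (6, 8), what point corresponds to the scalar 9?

(6, 8)

Repeated addition: build up to 9P.
2P: tangent at (6, 8): λ = (3·6² + 0)/(2·8) ≡ 9/5. 5⁻¹ ≡ 9 (mod 11), so λ ≡ 9·9 ≡ 4.
  x = λ² - 6 - 6 = 16 - 12 ≡ 4; y = λ·(6 - 4) - 8 ≡ 0. → (4, 0)
3P: (4, 0) + (6, 8). λ = (8 - 0)/(6 - 4) ≡ 8/2 mod 11. 2⁻¹ ≡ 6 (mod 11) since 2·6 = 12 ≡ 1, so λ ≡ 4.
  x = λ² - 4 - 6 = 16 - 10 ≡ 6; y = λ·(4 - 6) - 0 ≡ 3. → (6, 3)
4P: (6, 3) + (6, 8): same x and y₁ ≡ -y₂, so the sum is O.
5P: O + (6, 8) = (6, 8) (identity).
6P: tangent at (6, 8): λ = (3·6² + 0)/(2·8) ≡ 9/5. 5⁻¹ ≡ 9 (mod 11), so λ ≡ 9·9 ≡ 4.
  x = λ² - 6 - 6 = 16 - 12 ≡ 4; y = λ·(6 - 4) - 8 ≡ 0. → (4, 0)
7P: (4, 0) + (6, 8). λ = (8 - 0)/(6 - 4) ≡ 8/2 mod 11. 2⁻¹ ≡ 6 (mod 11) since 2·6 = 12 ≡ 1, so λ ≡ 4.
  x = λ² - 4 - 6 = 16 - 10 ≡ 6; y = λ·(4 - 6) - 0 ≡ 3. → (6, 3)
8P: (6, 3) + (6, 8): same x and y₁ ≡ -y₂, so the sum is O.
9P: O + (6, 8) = (6, 8) (identity).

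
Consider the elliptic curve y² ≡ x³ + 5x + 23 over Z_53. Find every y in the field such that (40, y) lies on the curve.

26, 27

x³ + 5x + 23 = 64223 ≡ 40 (mod 53).
Square roots of 40 mod 53: 26 and 27 (since 26² = 676 ≡ 40).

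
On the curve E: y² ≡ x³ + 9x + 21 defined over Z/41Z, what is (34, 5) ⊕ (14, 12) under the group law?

(25, 39)

(34, 5) + (14, 12). λ = (12 - 5)/(14 - 34) ≡ 7/21 mod 41. 21⁻¹ ≡ 2 (mod 41) since 21·2 = 42 ≡ 1, so λ ≡ 14.
  x = λ² - 34 - 14 = 196 - 48 ≡ 25; y = λ·(34 - 25) - 5 ≡ 39. → (25, 39)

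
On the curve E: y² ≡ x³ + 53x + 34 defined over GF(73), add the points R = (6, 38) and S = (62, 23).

(3, 72)

(6, 38) + (62, 23). λ = (23 - 38)/(62 - 6) ≡ 58/56 mod 73. 56⁻¹ ≡ 30 (mod 73) since 56·30 = 1680 ≡ 1, so λ ≡ 61.
  x = λ² - 6 - 62 = 3721 - 68 ≡ 3; y = λ·(6 - 3) - 38 ≡ 72. → (3, 72)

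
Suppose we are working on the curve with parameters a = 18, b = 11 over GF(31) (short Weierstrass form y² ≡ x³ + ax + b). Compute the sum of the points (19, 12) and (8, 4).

(19, 12) + (8, 4). λ = (4 - 12)/(8 - 19) ≡ 23/20 mod 31. 20⁻¹ ≡ 14 (mod 31), so λ ≡ 12.
  x = λ² - 19 - 8 = 144 - 27 ≡ 24; y = λ·(19 - 24) - 12 ≡ 21. → (24, 21)

(24, 21)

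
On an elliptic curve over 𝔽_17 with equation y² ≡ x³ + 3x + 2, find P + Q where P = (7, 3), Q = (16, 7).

(7, 3) + (16, 7). λ = (7 - 3)/(16 - 7) ≡ 4/9 mod 17. 9⁻¹ ≡ 2 (mod 17), so λ ≡ 8.
  x = λ² - 7 - 16 = 64 - 23 ≡ 7; y = λ·(7 - 7) - 3 ≡ 14. → (7, 14)

(7, 14)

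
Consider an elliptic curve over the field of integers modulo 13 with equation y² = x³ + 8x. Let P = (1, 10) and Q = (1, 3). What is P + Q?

The two points share x = 1 and their y-coordinates satisfy 10 + 3 ≡ 0 (mod 13), so they are inverses. Their sum is O.

O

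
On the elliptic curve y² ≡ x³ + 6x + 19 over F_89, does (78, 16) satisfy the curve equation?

y² = 16² ≡ 78; x³ + 6x + 19 = 475039 ≡ 46 (mod 89). 78 ≠ 46.

no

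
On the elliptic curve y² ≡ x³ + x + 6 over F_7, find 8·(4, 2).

Write G = (4, 2).
Repeated addition: build up to 8G.
2G: tangent at (4, 2): λ = (3·4² + 1)/(2·2) ≡ 0/4. 4⁻¹ ≡ 2 (mod 7), so λ ≡ 0·2 ≡ 0.
  x = λ² - 4 - 4 = 0 - 8 ≡ 6; y = λ·(4 - 6) - 2 ≡ 5. → (6, 5)
3G: (6, 5) + (4, 2). λ = (2 - 5)/(4 - 6) ≡ 4/5 mod 7. 5⁻¹ ≡ 3 (mod 7) since 5·3 = 15 ≡ 1, so λ ≡ 5.
  x = λ² - 6 - 4 = 25 - 10 ≡ 1; y = λ·(6 - 1) - 5 ≡ 6. → (1, 6)
4G: (1, 6) + (4, 2). λ = (2 - 6)/(4 - 1) ≡ 3/3 mod 7. 3⁻¹ ≡ 5 (mod 7), so λ ≡ 1.
  x = λ² - 1 - 4 = 1 - 5 ≡ 3; y = λ·(1 - 3) - 6 ≡ 6. → (3, 6)
5G: (3, 6) + (4, 2). λ = (2 - 6)/(4 - 3) ≡ 3/1 mod 7. 1⁻¹ ≡ 1 (mod 7), so λ ≡ 3.
  x = λ² - 3 - 4 = 9 - 7 ≡ 2; y = λ·(3 - 2) - 6 ≡ 4. → (2, 4)
6G: (2, 4) + (4, 2). λ = (2 - 4)/(4 - 2) ≡ 5/2 mod 7. 2⁻¹ ≡ 4 (mod 7), so λ ≡ 6.
  x = λ² - 2 - 4 = 36 - 6 ≡ 2; y = λ·(2 - 2) - 4 ≡ 3. → (2, 3)
7G: (2, 3) + (4, 2). λ = (2 - 3)/(4 - 2) ≡ 6/2 mod 7. 2⁻¹ ≡ 4 (mod 7), so λ ≡ 3.
  x = λ² - 2 - 4 = 9 - 6 ≡ 3; y = λ·(2 - 3) - 3 ≡ 1. → (3, 1)
8G: (3, 1) + (4, 2). λ = (2 - 1)/(4 - 3) ≡ 1/1 mod 7. 1⁻¹ ≡ 1 (mod 7), so λ ≡ 1.
  x = λ² - 3 - 4 = 1 - 7 ≡ 1; y = λ·(3 - 1) - 1 ≡ 1. → (1, 1)

(1, 1)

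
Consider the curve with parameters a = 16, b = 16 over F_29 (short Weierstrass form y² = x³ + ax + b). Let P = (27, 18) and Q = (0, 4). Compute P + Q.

(27, 18) + (0, 4). λ = (4 - 18)/(0 - 27) ≡ 15/2 mod 29. 2⁻¹ ≡ 15 (mod 29) since 2·15 = 30 ≡ 1, so λ ≡ 22.
  x = λ² - 27 - 0 = 484 - 27 ≡ 22; y = λ·(27 - 22) - 18 ≡ 5. → (22, 5)

(22, 5)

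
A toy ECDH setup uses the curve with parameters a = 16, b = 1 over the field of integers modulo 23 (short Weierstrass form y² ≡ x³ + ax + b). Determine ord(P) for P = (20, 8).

4

2P: tangent at (20, 8): λ = (3·20² + 16)/(2·8) ≡ 20/16. 16⁻¹ ≡ 13 (mod 23), so λ ≡ 20·13 ≡ 7.
  x = λ² - 20 - 20 = 49 - 40 ≡ 9; y = λ·(20 - 9) - 8 ≡ 0. → (9, 0)
3P: (9, 0) + (20, 8). λ = (8 - 0)/(20 - 9) ≡ 8/11 mod 23. 11⁻¹ ≡ 21 (mod 23) since 11·21 = 231 ≡ 1, so λ ≡ 7.
  x = λ² - 9 - 20 = 49 - 29 ≡ 20; y = λ·(9 - 20) - 0 ≡ 15. → (20, 15)
4P: (20, 15) + (20, 8): same x and y₁ ≡ -y₂, so the sum is the point at infinity.
4P = the point at infinity, so the order is 4.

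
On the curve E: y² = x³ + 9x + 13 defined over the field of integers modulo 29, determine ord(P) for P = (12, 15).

2P: tangent at (12, 15): λ = (3·12² + 9)/(2·15) ≡ 6/1. 1⁻¹ ≡ 1 (mod 29) since 1·1 = 1 ≡ 1, so λ ≡ 6·1 ≡ 6.
  x = λ² - 12 - 12 = 36 - 24 ≡ 12; y = λ·(12 - 12) - 15 ≡ 14. → (12, 14)
3P: (12, 14) + (12, 15): same x and y₁ ≡ -y₂, so the sum is ∞.
3P = ∞, so the order is 3.

3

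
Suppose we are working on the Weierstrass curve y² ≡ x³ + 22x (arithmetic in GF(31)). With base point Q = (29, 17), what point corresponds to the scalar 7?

(15, 27)

Double-and-add on 7 = (111)₂. Start with Q = (29, 17) for the leading 1-bit.
double: tangent at (29, 17): λ = (3·29² + 22)/(2·17) ≡ 3/3. 3⁻¹ ≡ 21 (mod 31) since 3·21 = 63 ≡ 1, so λ ≡ 3·21 ≡ 1.
  x = λ² - 29 - 29 = 1 - 58 ≡ 5; y = λ·(29 - 5) - 17 ≡ 7. → (5, 7)
add Q: (5, 7) + (29, 17). λ = (17 - 7)/(29 - 5) ≡ 10/24 mod 31. 24⁻¹ ≡ 22 (mod 31) since 24·22 = 528 ≡ 1, so λ ≡ 3.
  x = λ² - 5 - 29 = 9 - 34 ≡ 6; y = λ·(5 - 6) - 7 ≡ 21. → (6, 21)
double: tangent at (6, 21): λ = (3·6² + 22)/(2·21) ≡ 6/11. 11⁻¹ ≡ 17 (mod 31), so λ ≡ 6·17 ≡ 9.
  x = λ² - 6 - 6 = 81 - 12 ≡ 7; y = λ·(6 - 7) - 21 ≡ 1. → (7, 1)
add Q: (7, 1) + (29, 17). λ = (17 - 1)/(29 - 7) ≡ 16/22 mod 31. 22⁻¹ ≡ 24 (mod 31), so λ ≡ 12.
  x = λ² - 7 - 29 = 144 - 36 ≡ 15; y = λ·(7 - 15) - 1 ≡ 27. → (15, 27)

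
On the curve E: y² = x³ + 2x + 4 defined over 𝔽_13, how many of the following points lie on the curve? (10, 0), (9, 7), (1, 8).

1

(10, 0): 0² ≡ 0, rhs ≡ 10 → off.
(9, 7): 7² ≡ 10, rhs ≡ 10 → on.
(1, 8): 8² ≡ 12, rhs ≡ 7 → off.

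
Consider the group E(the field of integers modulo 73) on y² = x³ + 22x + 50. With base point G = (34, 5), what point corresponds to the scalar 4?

Double-and-add on 4 = (100)₂. Start with G = (34, 5) for the leading 1-bit.
double: tangent at (34, 5): λ = (3·34² + 22)/(2·5) ≡ 59/10. 10⁻¹ ≡ 22 (mod 73), so λ ≡ 59·22 ≡ 57.
  x = λ² - 34 - 34 = 3249 - 68 ≡ 42; y = λ·(34 - 42) - 5 ≡ 50. → (42, 50)
double: tangent at (42, 50): λ = (3·42² + 22)/(2·50) ≡ 58/27. 27⁻¹ ≡ 46 (mod 73), so λ ≡ 58·46 ≡ 40.
  x = λ² - 42 - 42 = 1600 - 84 ≡ 56; y = λ·(42 - 56) - 50 ≡ 47. → (56, 47)

(56, 47)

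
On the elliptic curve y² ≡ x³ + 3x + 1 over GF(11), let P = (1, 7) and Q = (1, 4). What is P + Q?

O

The two points share x = 1 and their y-coordinates satisfy 7 + 4 ≡ 0 (mod 11), so they are inverses. Their sum is O.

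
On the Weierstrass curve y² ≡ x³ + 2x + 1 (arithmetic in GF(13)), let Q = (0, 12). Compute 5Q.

Double-and-add on 5 = (101)₂. Start with Q = (0, 12) for the leading 1-bit.
double: tangent at (0, 12): λ = (3·0² + 2)/(2·12) ≡ 2/11. 11⁻¹ ≡ 6 (mod 13) since 11·6 = 66 ≡ 1, so λ ≡ 2·6 ≡ 12.
  x = λ² - 0 - 0 = 144 - 0 ≡ 1; y = λ·(0 - 1) - 12 ≡ 2. → (1, 2)
double: tangent at (1, 2): λ = (3·1² + 2)/(2·2) ≡ 5/4. 4⁻¹ ≡ 10 (mod 13) since 4·10 = 40 ≡ 1, so λ ≡ 5·10 ≡ 11.
  x = λ² - 1 - 1 = 121 - 2 ≡ 2; y = λ·(1 - 2) - 2 ≡ 0. → (2, 0)
add Q: (2, 0) + (0, 12). λ = (12 - 0)/(0 - 2) ≡ 12/11 mod 13. 11⁻¹ ≡ 6 (mod 13) since 11·6 = 66 ≡ 1, so λ ≡ 7.
  x = λ² - 2 - 0 = 49 - 2 ≡ 8; y = λ·(2 - 8) - 0 ≡ 10. → (8, 10)

(8, 10)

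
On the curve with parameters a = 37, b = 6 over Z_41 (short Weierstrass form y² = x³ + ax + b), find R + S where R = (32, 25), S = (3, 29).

(32, 25) + (3, 29). λ = (29 - 25)/(3 - 32) ≡ 4/12 mod 41. 12⁻¹ ≡ 24 (mod 41) since 12·24 = 288 ≡ 1, so λ ≡ 14.
  x = λ² - 32 - 3 = 196 - 35 ≡ 38; y = λ·(32 - 38) - 25 ≡ 14. → (38, 14)

(38, 14)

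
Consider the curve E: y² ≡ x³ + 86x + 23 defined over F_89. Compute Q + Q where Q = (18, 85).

(49, 32)

tangent at (18, 85): λ = (3·18² + 86)/(2·85) ≡ 79/81. 81⁻¹ ≡ 11 (mod 89) since 81·11 = 891 ≡ 1, so λ ≡ 79·11 ≡ 68.
  x = λ² - 18 - 18 = 4624 - 36 ≡ 49; y = λ·(18 - 49) - 85 ≡ 32. → (49, 32)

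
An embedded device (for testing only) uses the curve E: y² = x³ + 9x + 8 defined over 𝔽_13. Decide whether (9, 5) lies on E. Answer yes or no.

yes

y² = 5² ≡ 12; x³ + 9x + 8 = 818 ≡ 12 (mod 13). 12 = 12.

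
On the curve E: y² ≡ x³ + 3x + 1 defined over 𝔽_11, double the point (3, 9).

tangent at (3, 9): λ = (3·3² + 3)/(2·9) ≡ 8/7. 7⁻¹ ≡ 8 (mod 11) since 7·8 = 56 ≡ 1, so λ ≡ 8·8 ≡ 9.
  x = λ² - 3 - 3 = 81 - 6 ≡ 9; y = λ·(3 - 9) - 9 ≡ 3. → (9, 3)

(9, 3)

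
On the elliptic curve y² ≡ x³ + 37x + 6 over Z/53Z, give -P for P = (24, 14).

-(24, 14) = (24, -14 mod 53) = (24, 39).

(24, 39)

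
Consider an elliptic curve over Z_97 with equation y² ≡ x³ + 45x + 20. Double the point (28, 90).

tangent at (28, 90): λ = (3·28² + 45)/(2·90) ≡ 69/83. 83⁻¹ ≡ 90 (mod 97), so λ ≡ 69·90 ≡ 2.
  x = λ² - 28 - 28 = 4 - 56 ≡ 45; y = λ·(28 - 45) - 90 ≡ 70. → (45, 70)

(45, 70)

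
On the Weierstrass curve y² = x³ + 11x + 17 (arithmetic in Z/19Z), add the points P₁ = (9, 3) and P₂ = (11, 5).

(0, 6)

(9, 3) + (11, 5). λ = (5 - 3)/(11 - 9) ≡ 2/2 mod 19. 2⁻¹ ≡ 10 (mod 19), so λ ≡ 1.
  x = λ² - 9 - 11 = 1 - 20 ≡ 0; y = λ·(9 - 0) - 3 ≡ 6. → (0, 6)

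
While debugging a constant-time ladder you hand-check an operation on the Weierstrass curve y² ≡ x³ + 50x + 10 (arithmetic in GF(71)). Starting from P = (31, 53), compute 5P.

Repeated addition: build up to 5P.
2P: tangent at (31, 53): λ = (3·31² + 50)/(2·53) ≡ 22/35. 35⁻¹ ≡ 69 (mod 71) since 35·69 = 2415 ≡ 1, so λ ≡ 22·69 ≡ 27.
  x = λ² - 31 - 31 = 729 - 62 ≡ 28; y = λ·(31 - 28) - 53 ≡ 28. → (28, 28)
3P: (28, 28) + (31, 53). λ = (53 - 28)/(31 - 28) ≡ 25/3 mod 71. 3⁻¹ ≡ 24 (mod 71) since 3·24 = 72 ≡ 1, so λ ≡ 32.
  x = λ² - 28 - 31 = 1024 - 59 ≡ 42; y = λ·(28 - 42) - 28 ≡ 21. → (42, 21)
4P: (42, 21) + (31, 53). λ = (53 - 21)/(31 - 42) ≡ 32/60 mod 71. 60⁻¹ ≡ 58 (mod 71), so λ ≡ 10.
  x = λ² - 42 - 31 = 100 - 73 ≡ 27; y = λ·(42 - 27) - 21 ≡ 58. → (27, 58)
5P: (27, 58) + (31, 53). λ = (53 - 58)/(31 - 27) ≡ 66/4 mod 71. 4⁻¹ ≡ 18 (mod 71), so λ ≡ 52.
  x = λ² - 27 - 31 = 2704 - 58 ≡ 19; y = λ·(27 - 19) - 58 ≡ 3. → (19, 3)

(19, 3)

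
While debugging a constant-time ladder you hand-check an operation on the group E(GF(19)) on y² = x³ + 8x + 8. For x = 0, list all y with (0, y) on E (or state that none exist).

x³ + 8x + 8 = 8 ≡ 8 (mod 19).
8 is a non-residue mod 19; no y exists.

none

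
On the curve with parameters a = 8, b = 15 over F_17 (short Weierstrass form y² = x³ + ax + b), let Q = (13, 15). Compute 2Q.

(0, 7)

tangent at (13, 15): λ = (3·13² + 8)/(2·15) ≡ 5/13. 13⁻¹ ≡ 4 (mod 17), so λ ≡ 5·4 ≡ 3.
  x = λ² - 13 - 13 = 9 - 26 ≡ 0; y = λ·(13 - 0) - 15 ≡ 7. → (0, 7)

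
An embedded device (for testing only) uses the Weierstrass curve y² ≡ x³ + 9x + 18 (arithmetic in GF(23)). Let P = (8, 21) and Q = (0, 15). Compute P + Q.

(8, 21) + (0, 15). λ = (15 - 21)/(0 - 8) ≡ 17/15 mod 23. 15⁻¹ ≡ 20 (mod 23), so λ ≡ 18.
  x = λ² - 8 - 0 = 324 - 8 ≡ 17; y = λ·(8 - 17) - 21 ≡ 1. → (17, 1)

(17, 1)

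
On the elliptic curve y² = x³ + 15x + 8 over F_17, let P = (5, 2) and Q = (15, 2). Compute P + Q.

(5, 2) + (15, 2). λ = (2 - 2)/(15 - 5) ≡ 0/10 mod 17. 10⁻¹ ≡ 12 (mod 17), so λ ≡ 0.
  x = λ² - 5 - 15 = 0 - 20 ≡ 14; y = λ·(5 - 14) - 2 ≡ 15. → (14, 15)

(14, 15)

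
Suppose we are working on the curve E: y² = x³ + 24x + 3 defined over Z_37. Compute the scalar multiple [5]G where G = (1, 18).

Repeated addition: build up to 5G.
2G: tangent at (1, 18): λ = (3·1² + 24)/(2·18) ≡ 27/36. 36⁻¹ ≡ 36 (mod 37), so λ ≡ 27·36 ≡ 10.
  x = λ² - 1 - 1 = 100 - 2 ≡ 24; y = λ·(1 - 24) - 18 ≡ 11. → (24, 11)
3G: (24, 11) + (1, 18). λ = (18 - 11)/(1 - 24) ≡ 7/14 mod 37. 14⁻¹ ≡ 8 (mod 37), so λ ≡ 19.
  x = λ² - 24 - 1 = 361 - 25 ≡ 3; y = λ·(24 - 3) - 11 ≡ 18. → (3, 18)
4G: (3, 18) + (1, 18). λ = (18 - 18)/(1 - 3) ≡ 0/35 mod 37. 35⁻¹ ≡ 18 (mod 37), so λ ≡ 0.
  x = λ² - 3 - 1 = 0 - 4 ≡ 33; y = λ·(3 - 33) - 18 ≡ 19. → (33, 19)
5G: (33, 19) + (1, 18). λ = (18 - 19)/(1 - 33) ≡ 36/5 mod 37. 5⁻¹ ≡ 15 (mod 37) since 5·15 = 75 ≡ 1, so λ ≡ 22.
  x = λ² - 33 - 1 = 484 - 34 ≡ 6; y = λ·(33 - 6) - 19 ≡ 20. → (6, 20)

(6, 20)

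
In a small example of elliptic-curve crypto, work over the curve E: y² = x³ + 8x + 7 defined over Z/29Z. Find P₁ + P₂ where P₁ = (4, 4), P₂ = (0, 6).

(4, 4) + (0, 6). λ = (6 - 4)/(0 - 4) ≡ 2/25 mod 29. 25⁻¹ ≡ 7 (mod 29), so λ ≡ 14.
  x = λ² - 4 - 0 = 196 - 4 ≡ 18; y = λ·(4 - 18) - 4 ≡ 3. → (18, 3)

(18, 3)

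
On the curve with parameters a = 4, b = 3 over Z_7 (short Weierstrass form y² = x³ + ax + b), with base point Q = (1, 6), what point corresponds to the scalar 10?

(5, 6)

Double-and-add on 10 = (1010)₂. Start with Q = (1, 6) for the leading 1-bit.
double: tangent at (1, 6): λ = (3·1² + 4)/(2·6) ≡ 0/5. 5⁻¹ ≡ 3 (mod 7), so λ ≡ 0·3 ≡ 0.
  x = λ² - 1 - 1 = 0 - 2 ≡ 5; y = λ·(1 - 5) - 6 ≡ 1. → (5, 1)
double: tangent at (5, 1): λ = (3·5² + 4)/(2·1) ≡ 2/2. 2⁻¹ ≡ 4 (mod 7), so λ ≡ 2·4 ≡ 1.
  x = λ² - 5 - 5 = 1 - 10 ≡ 5; y = λ·(5 - 5) - 1 ≡ 6. → (5, 6)
add Q: (5, 6) + (1, 6). λ = (6 - 6)/(1 - 5) ≡ 0/3 mod 7. 3⁻¹ ≡ 5 (mod 7), so λ ≡ 0.
  x = λ² - 5 - 1 = 0 - 6 ≡ 1; y = λ·(5 - 1) - 6 ≡ 1. → (1, 1)
double: tangent at (1, 1): λ = (3·1² + 4)/(2·1) ≡ 0/2. 2⁻¹ ≡ 4 (mod 7) since 2·4 = 8 ≡ 1, so λ ≡ 0·4 ≡ 0.
  x = λ² - 1 - 1 = 0 - 2 ≡ 5; y = λ·(1 - 5) - 1 ≡ 6. → (5, 6)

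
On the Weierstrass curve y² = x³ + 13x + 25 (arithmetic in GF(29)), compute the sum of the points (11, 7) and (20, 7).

(27, 22)

(11, 7) + (20, 7). λ = (7 - 7)/(20 - 11) ≡ 0/9 mod 29. 9⁻¹ ≡ 13 (mod 29), so λ ≡ 0.
  x = λ² - 11 - 20 = 0 - 31 ≡ 27; y = λ·(11 - 27) - 7 ≡ 22. → (27, 22)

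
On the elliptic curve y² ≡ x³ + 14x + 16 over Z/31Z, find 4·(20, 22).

Write Q = (20, 22).
Repeated addition: build up to 4Q.
2Q: tangent at (20, 22): λ = (3·20² + 14)/(2·22) ≡ 5/13. 13⁻¹ ≡ 12 (mod 31), so λ ≡ 5·12 ≡ 29.
  x = λ² - 20 - 20 = 841 - 40 ≡ 26; y = λ·(20 - 26) - 22 ≡ 21. → (26, 21)
3Q: (26, 21) + (20, 22). λ = (22 - 21)/(20 - 26) ≡ 1/25 mod 31. 25⁻¹ ≡ 5 (mod 31), so λ ≡ 5.
  x = λ² - 26 - 20 = 25 - 46 ≡ 10; y = λ·(26 - 10) - 21 ≡ 28. → (10, 28)
4Q: (10, 28) + (20, 22). λ = (22 - 28)/(20 - 10) ≡ 25/10 mod 31. 10⁻¹ ≡ 28 (mod 31), so λ ≡ 18.
  x = λ² - 10 - 20 = 324 - 30 ≡ 15; y = λ·(10 - 15) - 28 ≡ 6. → (15, 6)

(15, 6)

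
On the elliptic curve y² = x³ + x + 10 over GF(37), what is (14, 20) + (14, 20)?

(10, 13)

tangent at (14, 20): λ = (3·14² + 1)/(2·20) ≡ 34/3. 3⁻¹ ≡ 25 (mod 37), so λ ≡ 34·25 ≡ 36.
  x = λ² - 14 - 14 = 1296 - 28 ≡ 10; y = λ·(14 - 10) - 20 ≡ 13. → (10, 13)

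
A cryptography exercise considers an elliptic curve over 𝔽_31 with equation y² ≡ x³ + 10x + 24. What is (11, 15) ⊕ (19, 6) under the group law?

(26, 29)

(11, 15) + (19, 6). λ = (6 - 15)/(19 - 11) ≡ 22/8 mod 31. 8⁻¹ ≡ 4 (mod 31), so λ ≡ 26.
  x = λ² - 11 - 19 = 676 - 30 ≡ 26; y = λ·(11 - 26) - 15 ≡ 29. → (26, 29)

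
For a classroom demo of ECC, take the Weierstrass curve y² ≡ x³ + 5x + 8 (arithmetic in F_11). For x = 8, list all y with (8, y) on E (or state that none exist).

x³ + 5x + 8 = 560 ≡ 10 (mod 11).
10 is a non-residue mod 11; no y exists.

none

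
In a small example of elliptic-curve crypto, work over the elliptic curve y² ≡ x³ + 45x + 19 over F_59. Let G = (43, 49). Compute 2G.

tangent at (43, 49): λ = (3·43² + 45)/(2·49) ≡ 46/39. 39⁻¹ ≡ 56 (mod 59) since 39·56 = 2184 ≡ 1, so λ ≡ 46·56 ≡ 39.
  x = λ² - 43 - 43 = 1521 - 86 ≡ 19; y = λ·(43 - 19) - 49 ≡ 2. → (19, 2)

(19, 2)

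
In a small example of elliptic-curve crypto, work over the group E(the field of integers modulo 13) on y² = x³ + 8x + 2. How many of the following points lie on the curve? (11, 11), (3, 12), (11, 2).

3

(11, 11): 11² ≡ 4, rhs ≡ 4 → on.
(3, 12): 12² ≡ 1, rhs ≡ 1 → on.
(11, 2): 2² ≡ 4, rhs ≡ 4 → on.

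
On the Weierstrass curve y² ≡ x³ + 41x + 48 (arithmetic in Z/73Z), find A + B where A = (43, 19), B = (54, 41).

(43, 19) + (54, 41). λ = (41 - 19)/(54 - 43) ≡ 22/11 mod 73. 11⁻¹ ≡ 20 (mod 73), so λ ≡ 2.
  x = λ² - 43 - 54 = 4 - 97 ≡ 53; y = λ·(43 - 53) - 19 ≡ 34. → (53, 34)

(53, 34)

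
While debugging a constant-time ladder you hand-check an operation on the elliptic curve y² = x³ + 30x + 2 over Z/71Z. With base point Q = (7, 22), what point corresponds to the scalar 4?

(28, 43)

Repeated addition: build up to 4Q.
2Q: tangent at (7, 22): λ = (3·7² + 30)/(2·22) ≡ 35/44. 44⁻¹ ≡ 21 (mod 71), so λ ≡ 35·21 ≡ 25.
  x = λ² - 7 - 7 = 625 - 14 ≡ 43; y = λ·(7 - 43) - 22 ≡ 1. → (43, 1)
3Q: (43, 1) + (7, 22). λ = (22 - 1)/(7 - 43) ≡ 21/35 mod 71. 35⁻¹ ≡ 69 (mod 71) since 35·69 = 2415 ≡ 1, so λ ≡ 29.
  x = λ² - 43 - 7 = 841 - 50 ≡ 10; y = λ·(43 - 10) - 1 ≡ 33. → (10, 33)
4Q: (10, 33) + (7, 22). λ = (22 - 33)/(7 - 10) ≡ 60/68 mod 71. 68⁻¹ ≡ 47 (mod 71) since 68·47 = 3196 ≡ 1, so λ ≡ 51.
  x = λ² - 10 - 7 = 2601 - 17 ≡ 28; y = λ·(10 - 28) - 33 ≡ 43. → (28, 43)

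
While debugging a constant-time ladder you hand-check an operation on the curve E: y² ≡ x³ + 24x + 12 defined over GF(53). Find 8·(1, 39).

Write Q = (1, 39).
Repeated addition: build up to 8Q.
2Q: tangent at (1, 39): λ = (3·1² + 24)/(2·39) ≡ 27/25. 25⁻¹ ≡ 17 (mod 53), so λ ≡ 27·17 ≡ 35.
  x = λ² - 1 - 1 = 1225 - 2 ≡ 4; y = λ·(1 - 4) - 39 ≡ 15. → (4, 15)
3Q: (4, 15) + (1, 39). λ = (39 - 15)/(1 - 4) ≡ 24/50 mod 53. 50⁻¹ ≡ 35 (mod 53) since 50·35 = 1750 ≡ 1, so λ ≡ 45.
  x = λ² - 4 - 1 = 2025 - 5 ≡ 6; y = λ·(4 - 6) - 15 ≡ 1. → (6, 1)
4Q: (6, 1) + (1, 39). λ = (39 - 1)/(1 - 6) ≡ 38/48 mod 53. 48⁻¹ ≡ 21 (mod 53), so λ ≡ 3.
  x = λ² - 6 - 1 = 9 - 7 ≡ 2; y = λ·(6 - 2) - 1 ≡ 11. → (2, 11)
5Q: (2, 11) + (1, 39). λ = (39 - 11)/(1 - 2) ≡ 28/52 mod 53. 52⁻¹ ≡ 52 (mod 53), so λ ≡ 25.
  x = λ² - 2 - 1 = 625 - 3 ≡ 39; y = λ·(2 - 39) - 11 ≡ 18. → (39, 18)
6Q: (39, 18) + (1, 39). λ = (39 - 18)/(1 - 39) ≡ 21/15 mod 53. 15⁻¹ ≡ 46 (mod 53) since 15·46 = 690 ≡ 1, so λ ≡ 12.
  x = λ² - 39 - 1 = 144 - 40 ≡ 51; y = λ·(39 - 51) - 18 ≡ 50. → (51, 50)
7Q: (51, 50) + (1, 39). λ = (39 - 50)/(1 - 51) ≡ 42/3 mod 53. 3⁻¹ ≡ 18 (mod 53), so λ ≡ 14.
  x = λ² - 51 - 1 = 196 - 52 ≡ 38; y = λ·(51 - 38) - 50 ≡ 26. → (38, 26)
8Q: (38, 26) + (1, 39). λ = (39 - 26)/(1 - 38) ≡ 13/16 mod 53. 16⁻¹ ≡ 10 (mod 53), so λ ≡ 24.
  x = λ² - 38 - 1 = 576 - 39 ≡ 7; y = λ·(38 - 7) - 26 ≡ 29. → (7, 29)

(7, 29)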